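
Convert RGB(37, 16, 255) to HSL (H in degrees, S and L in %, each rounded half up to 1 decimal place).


Normalize: R'=37/255≈0.1451, G'=16/255≈0.0627, B'=255/255≈1.0000
Max=255/255, Min=16/255, Δ=Max-Min=239/255
L = (Max+Min)/2 = (255+16)/510 = 271/510 = 0.53137… → L = 53.1%
L > 0.5 → S = Δ/(2-Max-Min) = 239/(510-255-16) = 239/239 = 1 → S = 100.0%
(the 1/255 factors cancel in S and H, so raw channel differences can be used)
Max is B' → H = 60 × ((R-G)/Δ + 4) = 60 × ((37-16)/239 + 4)
  21/239 + 4 = 0.0878… + 4 = 4.0878…
  H = 60 × 4.0878… = 245.271…° → H = 245.3°
= HSL(245.3°, 100.0%, 53.1%)


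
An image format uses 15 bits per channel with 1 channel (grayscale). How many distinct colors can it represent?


Total bits = 15 bits/channel × 1 channels = 15 bits
Distinct colors = 2^15
= 32,768 colors


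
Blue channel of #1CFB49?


Color: #1CFB49
R = 1C = 28
G = FB = 251
B = 49 = 73
Blue = 73


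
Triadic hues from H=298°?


Triadic: equally spaced at 120° intervals
H1 = 298°
H2 = (298 + 120) mod 360 = 58°
H3 = (298 + 240) mod 360 = 178°
Triadic = 298°, 58°, 178°


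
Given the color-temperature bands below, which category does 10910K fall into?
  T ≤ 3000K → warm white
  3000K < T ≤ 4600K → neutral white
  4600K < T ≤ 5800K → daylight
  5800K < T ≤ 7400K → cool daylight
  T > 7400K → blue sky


Temperature: 10910K
10910K > 7400K → blue sky
Classification: blue sky


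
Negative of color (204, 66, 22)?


Invert: (255-R, 255-G, 255-B)
R: 255-204 = 51
G: 255-66 = 189
B: 255-22 = 233
= RGB(51, 189, 233)


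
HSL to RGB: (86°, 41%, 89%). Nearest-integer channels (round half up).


H=86°, S=0.41, L=0.89
C = (1-|2L-1|)×S = (1-|0.78|)×0.41 = 0.0902
H' = H/60 = 86/60 ≈ 1.4333; X = C×(1-|H' mod 2 - 1|) ≈ 0.0511
m = L - C/2 = 0.89 - 0.0451 = 0.8449
Sector ⌊H'⌋ = 1 → (R',G',B') = (≈0.0511, 0.0902, 0.0)
RGB = ((R'+m)×255, (G'+m)×255, (B'+m)×255) = (228.4834, 238.4505, 215.4495)
Round half up → RGB(228, 238, 215)


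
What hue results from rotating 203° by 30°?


New hue = (H + rotation) mod 360
New hue = (203 + 30) mod 360
= 233 mod 360
= 233°


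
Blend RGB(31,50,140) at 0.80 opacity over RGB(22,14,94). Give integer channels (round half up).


C = α×F + (1-α)×B, with 1-α = 0.20
R: 0.80×31 + 0.20×22 = 24.80 + 4.40 = 29.20 → 29
G: 0.80×50 + 0.20×14 = 40.00 + 2.80 = 42.80 → 43
B: 0.80×140 + 0.20×94 = 112.00 + 18.80 = 130.80 → 131
= RGB(29, 43, 131)


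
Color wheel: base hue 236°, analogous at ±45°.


Base hue: 236°
Left analog: (236 - 45) mod 360 = 191°
Right analog: (236 + 45) mod 360 = 281°
Analogous hues = 191° and 281°


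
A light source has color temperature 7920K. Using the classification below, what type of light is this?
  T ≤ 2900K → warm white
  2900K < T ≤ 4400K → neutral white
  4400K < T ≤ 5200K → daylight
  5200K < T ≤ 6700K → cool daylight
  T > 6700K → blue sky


Temperature: 7920K
7920K > 6700K → blue sky
Classification: blue sky


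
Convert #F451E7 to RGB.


F4 → 244 (R)
51 → 81 (G)
E7 → 231 (B)
= RGB(244, 81, 231)


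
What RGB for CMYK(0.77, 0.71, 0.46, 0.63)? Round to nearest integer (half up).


R = 255 × (1-C) × (1-K) = 255 × 0.23 × 0.37 = 21.7005 → 22
G = 255 × (1-M) × (1-K) = 255 × 0.29 × 0.37 = 27.3615 → 27
B = 255 × (1-Y) × (1-K) = 255 × 0.54 × 0.37 = 50.949 → 51
= RGB(22, 27, 51)


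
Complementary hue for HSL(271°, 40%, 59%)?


Complement = opposite side of color wheel = hue + 180°
H' = (271 + 180) mod 360 = 91°
S and L unchanged.
= HSL(91°, 40%, 59%)


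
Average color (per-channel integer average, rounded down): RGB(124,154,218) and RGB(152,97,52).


Midpoint: each channel = ⌊(C₁+C₂)/2⌋
R: ⌊(124+152)/2⌋ = 138
G: ⌊(154+97)/2⌋ = 125
B: ⌊(218+52)/2⌋ = 135
= RGB(138, 125, 135)


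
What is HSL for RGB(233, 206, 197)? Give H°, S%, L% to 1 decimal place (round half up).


Normalize: R'=233/255≈0.9137, G'=206/255≈0.8078, B'=197/255≈0.7725
Max=233/255, Min=197/255, Δ=Max-Min=36/255
L = (Max+Min)/2 = (233+197)/510 = 430/510 = 0.84313… → L = 84.3%
L > 0.5 → S = Δ/(2-Max-Min) = 36/(510-233-197) = 36/80 = 0.45 → S = 45.0%
(the 1/255 factors cancel in S and H, so raw channel differences can be used)
Max is R' → H = 60 × (((G-B)/Δ) mod 6) = 60 × (((206-197)/36) mod 6)
  9/36 = 0.25
  H = 60 × 0.25 = 15° → H = 15.0°
= HSL(15.0°, 45.0%, 84.3%)


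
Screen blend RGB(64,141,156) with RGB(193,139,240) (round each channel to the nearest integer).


Screen: C = 255 - (255-A)×(255-B)/255, rounded to nearest integer
R: 255 - (255-64)×(255-193)/255 = 255 - 11842/255 ≈ 255 - 46.439 = 208.561 → 209
G: 255 - (255-141)×(255-139)/255 = 255 - 13224/255 ≈ 255 - 51.859 = 203.141 → 203
B: 255 - (255-156)×(255-240)/255 = 255 - 1485/255 ≈ 255 - 5.824 = 249.176 → 249
= RGB(209, 203, 249)


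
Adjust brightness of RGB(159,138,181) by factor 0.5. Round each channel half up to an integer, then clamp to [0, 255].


Multiply each channel by 0.5, round half up, clamp to [0, 255]
R: 159×0.5 = 79.5 → round → 80
G: 138×0.5 = 69
B: 181×0.5 = 90.5 → round → 91
= RGB(80, 69, 91)


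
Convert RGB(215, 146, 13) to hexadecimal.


R = 215 → D7 (hex)
G = 146 → 92 (hex)
B = 13 → 0D (hex)
Hex = #D7920D


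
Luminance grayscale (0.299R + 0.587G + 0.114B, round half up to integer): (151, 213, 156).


Gray = 0.299×R + 0.587×G + 0.114×B
Gray = 0.299×151 + 0.587×213 + 0.114×156
Gray = 45.149 + 125.031 + 17.784
Gray = 187.964 → round half up → 188
Gray = 188


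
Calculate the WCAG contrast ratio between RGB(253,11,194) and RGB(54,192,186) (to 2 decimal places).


Linearize each sRGB channel c=v/255: c/12.92 if c ≤ 0.04045 else ((c+0.055)/1.055)^2.4
L = 0.2126×R_lin + 0.7152×G_lin + 0.0722×B_lin
Color 1 (253,11,194):
  R=253: 253/255≈0.9922 > 0.04045 → ((0.9922+0.055)/1.055)^2.4 ≈ 0.98225
  G=11: 11/255≈0.0431 > 0.04045 → ((0.0431+0.055)/1.055)^2.4 ≈ 0.00335
  B=194: 194/255≈0.7608 > 0.04045 → ((0.7608+0.055)/1.055)^2.4 ≈ 0.53948
  L1 = 0.2126×0.98225 + 0.7152×0.00335 + 0.0722×0.53948 ≈ 0.25017
Color 2 (54,192,186):
  R=54: 54/255≈0.2118 > 0.04045 → ((0.2118+0.055)/1.055)^2.4 ≈ 0.03689
  G=192: 192/255≈0.7529 > 0.04045 → ((0.7529+0.055)/1.055)^2.4 ≈ 0.52712
  B=186: 186/255≈0.7294 > 0.04045 → ((0.7294+0.055)/1.055)^2.4 ≈ 0.49102
  L2 = 0.2126×0.03689 + 0.7152×0.52712 + 0.0722×0.49102 ≈ 0.42029
Lighter = 0.42029, Darker = 0.25017
Ratio = (L_lighter + 0.05) / (L_darker + 0.05)
Ratio = (0.42029 + 0.05) / (0.25017 + 0.05) = 0.47029 / 0.30017 ≈ 1.5667
Ratio ≈ 1.57:1


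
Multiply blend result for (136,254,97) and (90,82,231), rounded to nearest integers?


Multiply: C = A×B/255, rounded to nearest integer
R: 136×90/255 = 12240/255 ≈ 48.000 → 48
G: 254×82/255 = 20828/255 ≈ 81.678 → 82
B: 97×231/255 = 22407/255 ≈ 87.871 → 88
= RGB(48, 82, 88)


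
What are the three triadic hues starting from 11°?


Triadic: equally spaced at 120° intervals
H1 = 11°
H2 = (11 + 120) mod 360 = 131°
H3 = (11 + 240) mod 360 = 251°
Triadic = 11°, 131°, 251°


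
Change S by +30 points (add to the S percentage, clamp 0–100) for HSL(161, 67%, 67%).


Original S = 67%
Adjustment = +30 percentage points
New S = 67 + (30) = 97
Clamp to [0, 100] → 97
= HSL(161°, 97%, 67%)


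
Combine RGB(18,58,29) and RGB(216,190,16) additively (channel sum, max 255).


Additive: each channel = min(255, C₁+C₂)
R: 18+216 = 234 → 234
G: 58+190 = 248 → 248
B: 29+16 = 45 → 45
= RGB(234, 248, 45)


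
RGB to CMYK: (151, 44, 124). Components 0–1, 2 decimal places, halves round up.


R'=151/255≈0.5922, G'=44/255≈0.1725, B'=124/255≈0.4863
K = 1 - max(R',G',B') = 1 - 151/255 = 104/255 = 0.40784… → 0.41
(1-R'-K)/(1-K) simplifies to (max-R)/max with max = 151:
C = (151-151)/151 = 0/151 = 0 → 0.00
M = (151-44)/151 = 107/151 = 0.70860… → 0.71
Y = (151-124)/151 = 27/151 = 0.17880… → 0.18
= CMYK(0.00, 0.71, 0.18, 0.41)


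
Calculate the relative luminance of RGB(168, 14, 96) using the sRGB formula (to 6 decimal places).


Linearize each channel (sRGB transfer function): c = v/255; c_lin = c/12.92 if c ≤ 0.04045, else ((c+0.055)/1.055)^2.4
  R: 168/255 ≈ 0.658824 > 0.04045 → ((0.658824+0.055)/1.055)^2.4 ≈ 0.391572
  G: 14/255 ≈ 0.054902 > 0.04045 → ((0.054902+0.055)/1.055)^2.4 ≈ 0.004391
  B: 96/255 ≈ 0.376471 > 0.04045 → ((0.376471+0.055)/1.055)^2.4 ≈ 0.116971
R_lin = 0.391572, G_lin = 0.004391, B_lin = 0.116971
L = 0.2126×R + 0.7152×G + 0.0722×B
L = 0.2126×0.391572 + 0.7152×0.004391 + 0.0722×0.116971
L ≈ 0.094834


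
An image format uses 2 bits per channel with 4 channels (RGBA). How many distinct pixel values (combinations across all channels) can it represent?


Total bits = 2 bits/channel × 4 channels = 8 bits
Distinct pixel values = 2^8
= 256 pixel values


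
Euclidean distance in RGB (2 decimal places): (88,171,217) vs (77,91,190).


d = √[(R₁-R₂)² + (G₁-G₂)² + (B₁-B₂)²]
d = √[(88-77)² + (171-91)² + (217-190)²]
d = √[121 + 6400 + 729]
d = √7250
d ≈ 85.15


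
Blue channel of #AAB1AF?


Color: #AAB1AF
R = AA = 170
G = B1 = 177
B = AF = 175
Blue = 175


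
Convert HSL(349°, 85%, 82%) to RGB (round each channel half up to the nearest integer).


H=349°, S=0.85, L=0.82
C = (1-|2L-1|)×S = (1-|0.64|)×0.85 = 0.306
H' = H/60 = 349/60 ≈ 5.8167; X = C×(1-|H' mod 2 - 1|) = 0.0561
m = L - C/2 = 0.82 - 0.153 = 0.667
Sector ⌊H'⌋ = 5 → (R',G',B') = (0.306, 0.0, 0.0561)
RGB = ((R'+m)×255, (G'+m)×255, (B'+m)×255) = (248.115, 170.085, 184.3905)
Round half up → RGB(248, 170, 184)


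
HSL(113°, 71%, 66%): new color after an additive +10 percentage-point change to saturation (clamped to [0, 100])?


Original S = 71%
Adjustment = +10 percentage points
New S = 71 + (10) = 81
Clamp to [0, 100] → 81
= HSL(113°, 81%, 66%)


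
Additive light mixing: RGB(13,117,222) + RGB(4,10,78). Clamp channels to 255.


Additive: each channel = min(255, C₁+C₂)
R: 13+4 = 17 → 17
G: 117+10 = 127 → 127
B: 222+78 = 300 → 255
= RGB(17, 127, 255)


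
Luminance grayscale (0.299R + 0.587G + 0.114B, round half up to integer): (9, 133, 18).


Gray = 0.299×R + 0.587×G + 0.114×B
Gray = 0.299×9 + 0.587×133 + 0.114×18
Gray = 2.691 + 78.071 + 2.052
Gray = 82.814 → round half up → 83
Gray = 83


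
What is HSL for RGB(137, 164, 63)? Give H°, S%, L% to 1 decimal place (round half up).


Normalize: R'=137/255≈0.5373, G'=164/255≈0.6431, B'=63/255≈0.2471
Max=164/255, Min=63/255, Δ=Max-Min=101/255
L = (Max+Min)/2 = (164+63)/510 = 227/510 = 0.44509… → L = 44.5%
L ≤ 0.5 → S = Δ/(Max+Min) = 101/(164+63) = 101/227 = 0.44493… → S = 44.5%
(the 1/255 factors cancel in S and H, so raw channel differences can be used)
Max is G' → H = 60 × ((B-R)/Δ + 2) = 60 × ((63-137)/101 + 2)
  -74/101 + 2 = -0.7326… + 2 = 1.2673…
  H = 60 × 1.2673… = 76.039…° → H = 76.0°
= HSL(76.0°, 44.5%, 44.5%)


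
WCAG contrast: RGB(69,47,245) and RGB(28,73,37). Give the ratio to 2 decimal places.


Linearize each sRGB channel c=v/255: c/12.92 if c ≤ 0.04045 else ((c+0.055)/1.055)^2.4
L = 0.2126×R_lin + 0.7152×G_lin + 0.0722×B_lin
Color 1 (69,47,245):
  R=69: 69/255≈0.2706 > 0.04045 → ((0.2706+0.055)/1.055)^2.4 ≈ 0.05951
  G=47: 47/255≈0.1843 > 0.04045 → ((0.1843+0.055)/1.055)^2.4 ≈ 0.02843
  B=245: 245/255≈0.9608 > 0.04045 → ((0.9608+0.055)/1.055)^2.4 ≈ 0.91310
  L1 = 0.2126×0.05951 + 0.7152×0.02843 + 0.0722×0.91310 ≈ 0.09891
Color 2 (28,73,37):
  R=28: 28/255≈0.1098 > 0.04045 → ((0.1098+0.055)/1.055)^2.4 ≈ 0.01161
  G=73: 73/255≈0.2863 > 0.04045 → ((0.2863+0.055)/1.055)^2.4 ≈ 0.06663
  B=37: 37/255≈0.1451 > 0.04045 → ((0.1451+0.055)/1.055)^2.4 ≈ 0.01850
  L2 = 0.2126×0.01161 + 0.7152×0.06663 + 0.0722×0.01850 ≈ 0.05146
Lighter = 0.09891, Darker = 0.05146
Ratio = (L_lighter + 0.05) / (L_darker + 0.05)
Ratio = (0.09891 + 0.05) / (0.05146 + 0.05) = 0.14891 / 0.10146 ≈ 1.4677
Ratio ≈ 1.47:1


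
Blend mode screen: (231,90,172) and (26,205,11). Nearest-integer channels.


Screen: C = 255 - (255-A)×(255-B)/255, rounded to nearest integer
R: 255 - (255-231)×(255-26)/255 = 255 - 5496/255 ≈ 255 - 21.553 = 233.447 → 233
G: 255 - (255-90)×(255-205)/255 = 255 - 8250/255 ≈ 255 - 32.353 = 222.647 → 223
B: 255 - (255-172)×(255-11)/255 = 255 - 20252/255 ≈ 255 - 79.420 = 175.580 → 176
= RGB(233, 223, 176)


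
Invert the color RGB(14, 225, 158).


Invert: (255-R, 255-G, 255-B)
R: 255-14 = 241
G: 255-225 = 30
B: 255-158 = 97
= RGB(241, 30, 97)


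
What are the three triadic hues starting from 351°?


Triadic: equally spaced at 120° intervals
H1 = 351°
H2 = (351 + 120) mod 360 = 111°
H3 = (351 + 240) mod 360 = 231°
Triadic = 351°, 111°, 231°


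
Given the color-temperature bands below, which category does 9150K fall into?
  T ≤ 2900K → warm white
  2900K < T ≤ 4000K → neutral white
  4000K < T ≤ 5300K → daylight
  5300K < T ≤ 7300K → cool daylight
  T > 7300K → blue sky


Temperature: 9150K
9150K > 7300K → blue sky
Classification: blue sky


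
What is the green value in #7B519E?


Color: #7B519E
R = 7B = 123
G = 51 = 81
B = 9E = 158
Green = 81


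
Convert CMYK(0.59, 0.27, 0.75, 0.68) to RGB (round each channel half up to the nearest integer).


R = 255 × (1-C) × (1-K) = 255 × 0.41 × 0.32 = 33.456 → 33
G = 255 × (1-M) × (1-K) = 255 × 0.73 × 0.32 = 59.568 → 60
B = 255 × (1-Y) × (1-K) = 255 × 0.25 × 0.32 = 20.4 → 20
= RGB(33, 60, 20)


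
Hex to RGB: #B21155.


B2 → 178 (R)
11 → 17 (G)
55 → 85 (B)
= RGB(178, 17, 85)


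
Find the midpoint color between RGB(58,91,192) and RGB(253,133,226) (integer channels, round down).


Midpoint: each channel = ⌊(C₁+C₂)/2⌋
R: ⌊(58+253)/2⌋ = 155
G: ⌊(91+133)/2⌋ = 112
B: ⌊(192+226)/2⌋ = 209
= RGB(155, 112, 209)


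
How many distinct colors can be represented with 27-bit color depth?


Colors = 2^bits = 2^27
= 134,217,728 colors


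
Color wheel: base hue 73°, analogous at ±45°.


Base hue: 73°
Left analog: (73 - 45) mod 360 = 28°
Right analog: (73 + 45) mod 360 = 118°
Analogous hues = 28° and 118°


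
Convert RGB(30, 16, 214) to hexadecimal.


R = 30 → 1E (hex)
G = 16 → 10 (hex)
B = 214 → D6 (hex)
Hex = #1E10D6


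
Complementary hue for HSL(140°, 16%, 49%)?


Complement = opposite side of color wheel = hue + 180°
H' = (140 + 180) mod 360 = 320°
S and L unchanged.
= HSL(320°, 16%, 49%)


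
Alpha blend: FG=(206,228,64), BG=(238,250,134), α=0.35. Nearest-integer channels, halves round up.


C = α×F + (1-α)×B, with 1-α = 0.65
R: 0.35×206 + 0.65×238 = 72.10 + 154.70 = 226.80 → 227
G: 0.35×228 + 0.65×250 = 79.80 + 162.50 = 242.30 → 242
B: 0.35×64 + 0.65×134 = 22.40 + 87.10 = 109.50 → 110
= RGB(227, 242, 110)


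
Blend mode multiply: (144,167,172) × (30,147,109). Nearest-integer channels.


Multiply: C = A×B/255, rounded to nearest integer
R: 144×30/255 = 4320/255 ≈ 16.941 → 17
G: 167×147/255 = 24549/255 ≈ 96.271 → 96
B: 172×109/255 = 18748/255 ≈ 73.522 → 74
= RGB(17, 96, 74)


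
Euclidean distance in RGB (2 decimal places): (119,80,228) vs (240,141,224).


d = √[(R₁-R₂)² + (G₁-G₂)² + (B₁-B₂)²]
d = √[(119-240)² + (80-141)² + (228-224)²]
d = √[14641 + 3721 + 16]
d = √18378
d ≈ 135.57


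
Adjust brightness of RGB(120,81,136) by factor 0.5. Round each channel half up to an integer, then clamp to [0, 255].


Multiply each channel by 0.5, round half up, clamp to [0, 255]
R: 120×0.5 = 60
G: 81×0.5 = 40.5 → round → 41
B: 136×0.5 = 68
= RGB(60, 41, 68)


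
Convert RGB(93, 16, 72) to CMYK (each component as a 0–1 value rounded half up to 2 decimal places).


R'=93/255≈0.3647, G'=16/255≈0.0627, B'=72/255≈0.2824
K = 1 - max(R',G',B') = 1 - 93/255 = 162/255 = 0.63529… → 0.64
(1-R'-K)/(1-K) simplifies to (max-R)/max with max = 93:
C = (93-93)/93 = 0/93 = 0 → 0.00
M = (93-16)/93 = 77/93 = 0.82795… → 0.83
Y = (93-72)/93 = 21/93 = 0.22580… → 0.23
= CMYK(0.00, 0.83, 0.23, 0.64)


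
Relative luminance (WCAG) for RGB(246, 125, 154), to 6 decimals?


Linearize each channel (sRGB transfer function): c = v/255; c_lin = c/12.92 if c ≤ 0.04045, else ((c+0.055)/1.055)^2.4
  R: 246/255 ≈ 0.964706 > 0.04045 → ((0.964706+0.055)/1.055)^2.4 ≈ 0.921582
  G: 125/255 ≈ 0.490196 > 0.04045 → ((0.490196+0.055)/1.055)^2.4 ≈ 0.205079
  B: 154/255 ≈ 0.603922 > 0.04045 → ((0.603922+0.055)/1.055)^2.4 ≈ 0.323143
R_lin = 0.921582, G_lin = 0.205079, B_lin = 0.323143
L = 0.2126×R + 0.7152×G + 0.0722×B
L = 0.2126×0.921582 + 0.7152×0.205079 + 0.0722×0.323143
L ≈ 0.365932


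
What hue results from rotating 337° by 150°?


New hue = (H + rotation) mod 360
New hue = (337 + 150) mod 360
= 487 mod 360
= 127°


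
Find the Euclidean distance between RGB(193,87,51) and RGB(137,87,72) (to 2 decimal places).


d = √[(R₁-R₂)² + (G₁-G₂)² + (B₁-B₂)²]
d = √[(193-137)² + (87-87)² + (51-72)²]
d = √[3136 + 0 + 441]
d = √3577
d ≈ 59.81


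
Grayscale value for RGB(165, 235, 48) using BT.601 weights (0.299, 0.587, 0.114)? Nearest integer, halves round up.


Gray = 0.299×R + 0.587×G + 0.114×B
Gray = 0.299×165 + 0.587×235 + 0.114×48
Gray = 49.335 + 137.945 + 5.472
Gray = 192.752 → round half up → 193
Gray = 193


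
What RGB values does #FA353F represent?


FA → 250 (R)
35 → 53 (G)
3F → 63 (B)
= RGB(250, 53, 63)


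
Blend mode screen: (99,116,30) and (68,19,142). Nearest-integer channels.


Screen: C = 255 - (255-A)×(255-B)/255, rounded to nearest integer
R: 255 - (255-99)×(255-68)/255 = 255 - 29172/255 ≈ 255 - 114.400 = 140.600 → 141
G: 255 - (255-116)×(255-19)/255 = 255 - 32804/255 ≈ 255 - 128.643 = 126.357 → 126
B: 255 - (255-30)×(255-142)/255 = 255 - 25425/255 ≈ 255 - 99.706 = 155.294 → 155
= RGB(141, 126, 155)


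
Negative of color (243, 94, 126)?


Invert: (255-R, 255-G, 255-B)
R: 255-243 = 12
G: 255-94 = 161
B: 255-126 = 129
= RGB(12, 161, 129)


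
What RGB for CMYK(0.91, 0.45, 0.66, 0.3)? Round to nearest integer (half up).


R = 255 × (1-C) × (1-K) = 255 × 0.09 × 0.70 = 16.065 → 16
G = 255 × (1-M) × (1-K) = 255 × 0.55 × 0.70 = 98.175 → 98
B = 255 × (1-Y) × (1-K) = 255 × 0.34 × 0.70 = 60.69 → 61
= RGB(16, 98, 61)


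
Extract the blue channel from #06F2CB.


Color: #06F2CB
R = 06 = 6
G = F2 = 242
B = CB = 203
Blue = 203


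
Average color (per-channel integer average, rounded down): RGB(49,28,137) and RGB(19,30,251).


Midpoint: each channel = ⌊(C₁+C₂)/2⌋
R: ⌊(49+19)/2⌋ = 34
G: ⌊(28+30)/2⌋ = 29
B: ⌊(137+251)/2⌋ = 194
= RGB(34, 29, 194)


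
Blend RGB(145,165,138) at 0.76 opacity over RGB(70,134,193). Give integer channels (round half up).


C = α×F + (1-α)×B, with 1-α = 0.24
R: 0.76×145 + 0.24×70 = 110.20 + 16.80 = 127.00 → 127
G: 0.76×165 + 0.24×134 = 125.40 + 32.16 = 157.56 → 158
B: 0.76×138 + 0.24×193 = 104.88 + 46.32 = 151.20 → 151
= RGB(127, 158, 151)


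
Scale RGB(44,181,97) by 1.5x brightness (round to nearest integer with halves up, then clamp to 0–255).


Multiply each channel by 1.5, round half up, clamp to [0, 255]
R: 44×1.5 = 66
G: 181×1.5 = 271.5 → round → 272 → clamp → 255
B: 97×1.5 = 145.5 → round → 146
= RGB(66, 255, 146)


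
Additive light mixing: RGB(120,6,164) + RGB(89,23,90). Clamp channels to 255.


Additive: each channel = min(255, C₁+C₂)
R: 120+89 = 209 → 209
G: 6+23 = 29 → 29
B: 164+90 = 254 → 254
= RGB(209, 29, 254)


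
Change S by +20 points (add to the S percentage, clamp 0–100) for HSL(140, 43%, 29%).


Original S = 43%
Adjustment = +20 percentage points
New S = 43 + (20) = 63
Clamp to [0, 100] → 63
= HSL(140°, 63%, 29%)


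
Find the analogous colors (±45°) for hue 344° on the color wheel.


Base hue: 344°
Left analog: (344 - 45) mod 360 = 299°
Right analog: (344 + 45) mod 360 = 29°
Analogous hues = 299° and 29°


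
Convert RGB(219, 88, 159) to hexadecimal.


R = 219 → DB (hex)
G = 88 → 58 (hex)
B = 159 → 9F (hex)
Hex = #DB589F


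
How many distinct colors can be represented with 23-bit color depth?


Colors = 2^bits = 2^23
= 8,388,608 colors


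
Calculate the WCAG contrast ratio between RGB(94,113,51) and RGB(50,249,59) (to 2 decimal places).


Linearize each sRGB channel c=v/255: c/12.92 if c ≤ 0.04045 else ((c+0.055)/1.055)^2.4
L = 0.2126×R_lin + 0.7152×G_lin + 0.0722×B_lin
Color 1 (94,113,51):
  R=94: 94/255≈0.3686 > 0.04045 → ((0.3686+0.055)/1.055)^2.4 ≈ 0.11193
  G=113: 113/255≈0.4431 > 0.04045 → ((0.4431+0.055)/1.055)^2.4 ≈ 0.16513
  B=51: 51/255≈0.2000 > 0.04045 → ((0.2000+0.055)/1.055)^2.4 ≈ 0.03310
  L1 = 0.2126×0.11193 + 0.7152×0.16513 + 0.0722×0.03310 ≈ 0.14429
Color 2 (50,249,59):
  R=50: 50/255≈0.1961 > 0.04045 → ((0.1961+0.055)/1.055)^2.4 ≈ 0.03190
  G=249: 249/255≈0.9765 > 0.04045 → ((0.9765+0.055)/1.055)^2.4 ≈ 0.94731
  B=59: 59/255≈0.2314 > 0.04045 → ((0.2314+0.055)/1.055)^2.4 ≈ 0.04374
  L2 = 0.2126×0.03190 + 0.7152×0.94731 + 0.0722×0.04374 ≈ 0.68745
Lighter = 0.68745, Darker = 0.14429
Ratio = (L_lighter + 0.05) / (L_darker + 0.05)
Ratio = (0.68745 + 0.05) / (0.14429 + 0.05) = 0.73745 / 0.19429 ≈ 3.7956
Ratio ≈ 3.80:1


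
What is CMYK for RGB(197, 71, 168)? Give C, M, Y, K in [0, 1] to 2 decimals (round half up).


R'=197/255≈0.7725, G'=71/255≈0.2784, B'=168/255≈0.6588
K = 1 - max(R',G',B') = 1 - 197/255 = 58/255 = 0.22745… → 0.23
(1-R'-K)/(1-K) simplifies to (max-R)/max with max = 197:
C = (197-197)/197 = 0/197 = 0 → 0.00
M = (197-71)/197 = 126/197 = 0.63959… → 0.64
Y = (197-168)/197 = 29/197 = 0.14720… → 0.15
= CMYK(0.00, 0.64, 0.15, 0.23)


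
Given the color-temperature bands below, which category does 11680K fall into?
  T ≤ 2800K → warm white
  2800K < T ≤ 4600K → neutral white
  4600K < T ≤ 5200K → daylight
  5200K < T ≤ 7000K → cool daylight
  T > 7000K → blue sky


Temperature: 11680K
11680K > 7000K → blue sky
Classification: blue sky


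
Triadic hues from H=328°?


Triadic: equally spaced at 120° intervals
H1 = 328°
H2 = (328 + 120) mod 360 = 88°
H3 = (328 + 240) mod 360 = 208°
Triadic = 328°, 88°, 208°


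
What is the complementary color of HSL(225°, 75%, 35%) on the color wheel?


Complement = opposite side of color wheel = hue + 180°
H' = (225 + 180) mod 360 = 45°
S and L unchanged.
= HSL(45°, 75%, 35%)


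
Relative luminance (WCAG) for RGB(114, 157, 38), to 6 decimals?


Linearize each channel (sRGB transfer function): c = v/255; c_lin = c/12.92 if c ≤ 0.04045, else ((c+0.055)/1.055)^2.4
  R: 114/255 ≈ 0.447059 > 0.04045 → ((0.447059+0.055)/1.055)^2.4 ≈ 0.168269
  G: 157/255 ≈ 0.615686 > 0.04045 → ((0.615686+0.055)/1.055)^2.4 ≈ 0.337164
  B: 38/255 ≈ 0.149020 > 0.04045 → ((0.149020+0.055)/1.055)^2.4 ≈ 0.019382
R_lin = 0.168269, G_lin = 0.337164, B_lin = 0.019382
L = 0.2126×R + 0.7152×G + 0.0722×B
L = 0.2126×0.168269 + 0.7152×0.337164 + 0.0722×0.019382
L ≈ 0.278313


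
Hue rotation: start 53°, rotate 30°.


New hue = (H + rotation) mod 360
New hue = (53 + 30) mod 360
= 83 mod 360
= 83°


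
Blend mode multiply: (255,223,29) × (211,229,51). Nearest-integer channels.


Multiply: C = A×B/255, rounded to nearest integer
R: 255×211/255 = 53805/255 ≈ 211.000 → 211
G: 223×229/255 = 51067/255 ≈ 200.263 → 200
B: 29×51/255 = 1479/255 ≈ 5.800 → 6
= RGB(211, 200, 6)


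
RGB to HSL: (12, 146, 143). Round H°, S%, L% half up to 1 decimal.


Normalize: R'=12/255≈0.0471, G'=146/255≈0.5725, B'=143/255≈0.5608
Max=146/255, Min=12/255, Δ=Max-Min=134/255
L = (Max+Min)/2 = (146+12)/510 = 158/510 = 0.30980… → L = 31.0%
L ≤ 0.5 → S = Δ/(Max+Min) = 134/(146+12) = 134/158 = 0.84810… → S = 84.8%
(the 1/255 factors cancel in S and H, so raw channel differences can be used)
Max is G' → H = 60 × ((B-R)/Δ + 2) = 60 × ((143-12)/134 + 2)
  131/134 + 2 = 0.9776… + 2 = 2.9776…
  H = 60 × 2.9776… = 178.656…° → H = 178.7°
= HSL(178.7°, 84.8%, 31.0%)


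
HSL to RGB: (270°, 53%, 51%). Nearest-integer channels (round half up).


H=270°, S=0.53, L=0.51
C = (1-|2L-1|)×S = (1-|0.02|)×0.53 = 0.5194
H' = H/60 = 270/60 ≈ 4.5000; X = C×(1-|H' mod 2 - 1|) = 0.2597
m = L - C/2 = 0.51 - 0.2597 = 0.2503
Sector ⌊H'⌋ = 4 → (R',G',B') = (0.2597, 0.0, 0.5194)
RGB = ((R'+m)×255, (G'+m)×255, (B'+m)×255) = (130.05, 63.8265, 196.2735)
Round half up → RGB(130, 64, 196)


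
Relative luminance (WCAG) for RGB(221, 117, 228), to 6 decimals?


Linearize each channel (sRGB transfer function): c = v/255; c_lin = c/12.92 if c ≤ 0.04045, else ((c+0.055)/1.055)^2.4
  R: 221/255 ≈ 0.866667 > 0.04045 → ((0.866667+0.055)/1.055)^2.4 ≈ 0.723055
  G: 117/255 ≈ 0.458824 > 0.04045 → ((0.458824+0.055)/1.055)^2.4 ≈ 0.177888
  B: 228/255 ≈ 0.894118 > 0.04045 → ((0.894118+0.055)/1.055)^2.4 ≈ 0.775822
R_lin = 0.723055, G_lin = 0.177888, B_lin = 0.775822
L = 0.2126×R + 0.7152×G + 0.0722×B
L = 0.2126×0.723055 + 0.7152×0.177888 + 0.0722×0.775822
L ≈ 0.336962


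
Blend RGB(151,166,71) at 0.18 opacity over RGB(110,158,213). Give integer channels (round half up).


C = α×F + (1-α)×B, with 1-α = 0.82
R: 0.18×151 + 0.82×110 = 27.18 + 90.20 = 117.38 → 117
G: 0.18×166 + 0.82×158 = 29.88 + 129.56 = 159.44 → 159
B: 0.18×71 + 0.82×213 = 12.78 + 174.66 = 187.44 → 187
= RGB(117, 159, 187)


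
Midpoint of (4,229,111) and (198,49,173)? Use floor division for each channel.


Midpoint: each channel = ⌊(C₁+C₂)/2⌋
R: ⌊(4+198)/2⌋ = 101
G: ⌊(229+49)/2⌋ = 139
B: ⌊(111+173)/2⌋ = 142
= RGB(101, 139, 142)


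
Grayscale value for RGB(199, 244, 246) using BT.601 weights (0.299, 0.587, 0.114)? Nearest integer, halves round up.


Gray = 0.299×R + 0.587×G + 0.114×B
Gray = 0.299×199 + 0.587×244 + 0.114×246
Gray = 59.501 + 143.228 + 28.044
Gray = 230.773 → round half up → 231
Gray = 231


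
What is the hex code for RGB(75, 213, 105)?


R = 75 → 4B (hex)
G = 213 → D5 (hex)
B = 105 → 69 (hex)
Hex = #4BD569


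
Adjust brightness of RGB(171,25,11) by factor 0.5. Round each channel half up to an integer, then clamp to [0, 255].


Multiply each channel by 0.5, round half up, clamp to [0, 255]
R: 171×0.5 = 85.5 → round → 86
G: 25×0.5 = 12.5 → round → 13
B: 11×0.5 = 5.5 → round → 6
= RGB(86, 13, 6)


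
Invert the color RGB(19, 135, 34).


Invert: (255-R, 255-G, 255-B)
R: 255-19 = 236
G: 255-135 = 120
B: 255-34 = 221
= RGB(236, 120, 221)


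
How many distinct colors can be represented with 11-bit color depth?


Colors = 2^bits = 2^11
= 2,048 colors


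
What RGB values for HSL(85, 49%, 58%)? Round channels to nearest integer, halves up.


H=85°, S=0.49, L=0.58
C = (1-|2L-1|)×S = (1-|0.16|)×0.49 = 0.4116
H' = H/60 = 85/60 ≈ 1.4167; X = C×(1-|H' mod 2 - 1|) = 0.2401
m = L - C/2 = 0.58 - 0.2058 = 0.3742
Sector ⌊H'⌋ = 1 → (R',G',B') = (0.2401, 0.4116, 0.0)
RGB = ((R'+m)×255, (G'+m)×255, (B'+m)×255) = (156.6465, 200.379, 95.421)
Round half up → RGB(157, 200, 95)


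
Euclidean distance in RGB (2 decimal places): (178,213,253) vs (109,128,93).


d = √[(R₁-R₂)² + (G₁-G₂)² + (B₁-B₂)²]
d = √[(178-109)² + (213-128)² + (253-93)²]
d = √[4761 + 7225 + 25600]
d = √37586
d ≈ 193.87


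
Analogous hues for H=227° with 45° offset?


Base hue: 227°
Left analog: (227 - 45) mod 360 = 182°
Right analog: (227 + 45) mod 360 = 272°
Analogous hues = 182° and 272°


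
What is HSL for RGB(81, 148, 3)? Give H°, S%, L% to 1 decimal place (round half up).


Normalize: R'=81/255≈0.3176, G'=148/255≈0.5804, B'=3/255≈0.0118
Max=148/255, Min=3/255, Δ=Max-Min=145/255
L = (Max+Min)/2 = (148+3)/510 = 151/510 = 0.29607… → L = 29.6%
L ≤ 0.5 → S = Δ/(Max+Min) = 145/(148+3) = 145/151 = 0.96026… → S = 96.0%
(the 1/255 factors cancel in S and H, so raw channel differences can be used)
Max is G' → H = 60 × ((B-R)/Δ + 2) = 60 × ((3-81)/145 + 2)
  -78/145 + 2 = -0.5379… + 2 = 1.4620…
  H = 60 × 1.4620… = 87.724…° → H = 87.7°
= HSL(87.7°, 96.0%, 29.6%)


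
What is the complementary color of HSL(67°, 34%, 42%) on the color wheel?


Complement = opposite side of color wheel = hue + 180°
H' = (67 + 180) mod 360 = 247°
S and L unchanged.
= HSL(247°, 34%, 42%)


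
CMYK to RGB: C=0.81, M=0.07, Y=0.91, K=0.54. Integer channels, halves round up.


R = 255 × (1-C) × (1-K) = 255 × 0.19 × 0.46 = 22.287 → 22
G = 255 × (1-M) × (1-K) = 255 × 0.93 × 0.46 = 109.089 → 109
B = 255 × (1-Y) × (1-K) = 255 × 0.09 × 0.46 = 10.557 → 11
= RGB(22, 109, 11)


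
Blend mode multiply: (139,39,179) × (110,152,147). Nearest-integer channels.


Multiply: C = A×B/255, rounded to nearest integer
R: 139×110/255 = 15290/255 ≈ 59.961 → 60
G: 39×152/255 = 5928/255 ≈ 23.247 → 23
B: 179×147/255 = 26313/255 ≈ 103.188 → 103
= RGB(60, 23, 103)


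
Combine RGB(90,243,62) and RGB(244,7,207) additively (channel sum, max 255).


Additive: each channel = min(255, C₁+C₂)
R: 90+244 = 334 → 255
G: 243+7 = 250 → 250
B: 62+207 = 269 → 255
= RGB(255, 250, 255)


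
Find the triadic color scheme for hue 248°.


Triadic: equally spaced at 120° intervals
H1 = 248°
H2 = (248 + 120) mod 360 = 8°
H3 = (248 + 240) mod 360 = 128°
Triadic = 248°, 8°, 128°


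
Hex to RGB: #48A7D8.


48 → 72 (R)
A7 → 167 (G)
D8 → 216 (B)
= RGB(72, 167, 216)


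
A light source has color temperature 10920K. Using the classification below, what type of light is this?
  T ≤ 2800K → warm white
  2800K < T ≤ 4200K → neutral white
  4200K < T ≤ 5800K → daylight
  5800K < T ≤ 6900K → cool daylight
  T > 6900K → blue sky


Temperature: 10920K
10920K > 6900K → blue sky
Classification: blue sky


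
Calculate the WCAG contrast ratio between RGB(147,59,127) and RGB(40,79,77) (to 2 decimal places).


Linearize each sRGB channel c=v/255: c/12.92 if c ≤ 0.04045 else ((c+0.055)/1.055)^2.4
L = 0.2126×R_lin + 0.7152×G_lin + 0.0722×B_lin
Color 1 (147,59,127):
  R=147: 147/255≈0.5765 > 0.04045 → ((0.5765+0.055)/1.055)^2.4 ≈ 0.29177
  G=59: 59/255≈0.2314 > 0.04045 → ((0.2314+0.055)/1.055)^2.4 ≈ 0.04374
  B=127: 127/255≈0.4980 > 0.04045 → ((0.4980+0.055)/1.055)^2.4 ≈ 0.21223
  L1 = 0.2126×0.29177 + 0.7152×0.04374 + 0.0722×0.21223 ≈ 0.10863
Color 2 (40,79,77):
  R=40: 40/255≈0.1569 > 0.04045 → ((0.1569+0.055)/1.055)^2.4 ≈ 0.02122
  G=79: 79/255≈0.3098 > 0.04045 → ((0.3098+0.055)/1.055)^2.4 ≈ 0.07819
  B=77: 77/255≈0.3020 > 0.04045 → ((0.3020+0.055)/1.055)^2.4 ≈ 0.07421
  L2 = 0.2126×0.02122 + 0.7152×0.07819 + 0.0722×0.07421 ≈ 0.06579
Lighter = 0.10863, Darker = 0.06579
Ratio = (L_lighter + 0.05) / (L_darker + 0.05)
Ratio = (0.10863 + 0.05) / (0.06579 + 0.05) = 0.15863 / 0.11579 ≈ 1.3700
Ratio ≈ 1.37:1


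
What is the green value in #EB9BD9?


Color: #EB9BD9
R = EB = 235
G = 9B = 155
B = D9 = 217
Green = 155


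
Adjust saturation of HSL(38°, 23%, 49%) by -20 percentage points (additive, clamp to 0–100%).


Original S = 23%
Adjustment = -20 percentage points
New S = 23 + (-20) = 3
Clamp to [0, 100] → 3
= HSL(38°, 3%, 49%)


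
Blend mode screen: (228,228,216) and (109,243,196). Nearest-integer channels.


Screen: C = 255 - (255-A)×(255-B)/255, rounded to nearest integer
R: 255 - (255-228)×(255-109)/255 = 255 - 3942/255 ≈ 255 - 15.459 = 239.541 → 240
G: 255 - (255-228)×(255-243)/255 = 255 - 324/255 ≈ 255 - 1.271 = 253.729 → 254
B: 255 - (255-216)×(255-196)/255 = 255 - 2301/255 ≈ 255 - 9.024 = 245.976 → 246
= RGB(240, 254, 246)


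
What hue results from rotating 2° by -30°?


New hue = (H + rotation) mod 360
New hue = (2 -30) mod 360
= -28 mod 360
= 332°


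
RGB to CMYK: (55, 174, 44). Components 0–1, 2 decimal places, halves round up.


R'=55/255≈0.2157, G'=174/255≈0.6824, B'=44/255≈0.1725
K = 1 - max(R',G',B') = 1 - 174/255 = 81/255 = 0.31764… → 0.32
(1-R'-K)/(1-K) simplifies to (max-R)/max with max = 174:
C = (174-55)/174 = 119/174 = 0.68390… → 0.68
M = (174-174)/174 = 0/174 = 0 → 0.00
Y = (174-44)/174 = 130/174 = 0.74712… → 0.75
= CMYK(0.68, 0.00, 0.75, 0.32)


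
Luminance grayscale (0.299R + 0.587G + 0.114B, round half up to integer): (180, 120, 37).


Gray = 0.299×R + 0.587×G + 0.114×B
Gray = 0.299×180 + 0.587×120 + 0.114×37
Gray = 53.820 + 70.440 + 4.218
Gray = 128.478 → round half up → 128
Gray = 128


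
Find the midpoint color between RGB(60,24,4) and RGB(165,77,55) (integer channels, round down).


Midpoint: each channel = ⌊(C₁+C₂)/2⌋
R: ⌊(60+165)/2⌋ = 112
G: ⌊(24+77)/2⌋ = 50
B: ⌊(4+55)/2⌋ = 29
= RGB(112, 50, 29)


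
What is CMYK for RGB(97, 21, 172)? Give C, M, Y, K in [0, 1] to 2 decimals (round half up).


R'=97/255≈0.3804, G'=21/255≈0.0824, B'=172/255≈0.6745
K = 1 - max(R',G',B') = 1 - 172/255 = 83/255 = 0.32549… → 0.33
(1-R'-K)/(1-K) simplifies to (max-R)/max with max = 172:
C = (172-97)/172 = 75/172 = 0.43604… → 0.44
M = (172-21)/172 = 151/172 = 0.87790… → 0.88
Y = (172-172)/172 = 0/172 = 0 → 0.00
= CMYK(0.44, 0.88, 0.00, 0.33)


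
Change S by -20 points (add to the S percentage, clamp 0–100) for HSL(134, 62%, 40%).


Original S = 62%
Adjustment = -20 percentage points
New S = 62 + (-20) = 42
Clamp to [0, 100] → 42
= HSL(134°, 42%, 40%)


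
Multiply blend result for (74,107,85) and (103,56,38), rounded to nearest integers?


Multiply: C = A×B/255, rounded to nearest integer
R: 74×103/255 = 7622/255 ≈ 29.890 → 30
G: 107×56/255 = 5992/255 ≈ 23.498 → 23
B: 85×38/255 = 3230/255 ≈ 12.667 → 13
= RGB(30, 23, 13)


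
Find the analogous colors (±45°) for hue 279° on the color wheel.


Base hue: 279°
Left analog: (279 - 45) mod 360 = 234°
Right analog: (279 + 45) mod 360 = 324°
Analogous hues = 234° and 324°


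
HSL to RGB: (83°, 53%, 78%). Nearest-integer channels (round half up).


H=83°, S=0.53, L=0.78
C = (1-|2L-1|)×S = (1-|0.56|)×0.53 = 0.2332
H' = H/60 = 83/60 ≈ 1.3833; X = C×(1-|H' mod 2 - 1|) ≈ 0.1438
m = L - C/2 = 0.78 - 0.1166 = 0.6634
Sector ⌊H'⌋ = 1 → (R',G',B') = (≈0.1438, 0.2332, 0.0)
RGB = ((R'+m)×255, (G'+m)×255, (B'+m)×255) = (205.8377, 228.633, 169.167)
Round half up → RGB(206, 229, 169)


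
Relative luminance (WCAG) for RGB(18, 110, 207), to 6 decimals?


Linearize each channel (sRGB transfer function): c = v/255; c_lin = c/12.92 if c ≤ 0.04045, else ((c+0.055)/1.055)^2.4
  R: 18/255 ≈ 0.070588 > 0.04045 → ((0.070588+0.055)/1.055)^2.4 ≈ 0.006049
  G: 110/255 ≈ 0.431373 > 0.04045 → ((0.431373+0.055)/1.055)^2.4 ≈ 0.155926
  B: 207/255 ≈ 0.811765 > 0.04045 → ((0.811765+0.055)/1.055)^2.4 ≈ 0.623960
R_lin = 0.006049, G_lin = 0.155926, B_lin = 0.623960
L = 0.2126×R + 0.7152×G + 0.0722×B
L = 0.2126×0.006049 + 0.7152×0.155926 + 0.0722×0.623960
L ≈ 0.157855


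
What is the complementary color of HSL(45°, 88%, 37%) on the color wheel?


Complement = opposite side of color wheel = hue + 180°
H' = (45 + 180) mod 360 = 225°
S and L unchanged.
= HSL(225°, 88%, 37%)


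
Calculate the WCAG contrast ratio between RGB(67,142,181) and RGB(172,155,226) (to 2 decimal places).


Linearize each sRGB channel c=v/255: c/12.92 if c ≤ 0.04045 else ((c+0.055)/1.055)^2.4
L = 0.2126×R_lin + 0.7152×G_lin + 0.0722×B_lin
Color 1 (67,142,181):
  R=67: 67/255≈0.2627 > 0.04045 → ((0.2627+0.055)/1.055)^2.4 ≈ 0.05613
  G=142: 142/255≈0.5569 > 0.04045 → ((0.5569+0.055)/1.055)^2.4 ≈ 0.27050
  B=181: 181/255≈0.7098 > 0.04045 → ((0.7098+0.055)/1.055)^2.4 ≈ 0.46208
  L1 = 0.2126×0.05613 + 0.7152×0.27050 + 0.0722×0.46208 ≈ 0.23875
Color 2 (172,155,226):
  R=172: 172/255≈0.6745 > 0.04045 → ((0.6745+0.055)/1.055)^2.4 ≈ 0.41254
  G=155: 155/255≈0.6078 > 0.04045 → ((0.6078+0.055)/1.055)^2.4 ≈ 0.32778
  B=226: 226/255≈0.8863 > 0.04045 → ((0.8863+0.055)/1.055)^2.4 ≈ 0.76052
  L2 = 0.2126×0.41254 + 0.7152×0.32778 + 0.0722×0.76052 ≈ 0.37704
Lighter = 0.37704, Darker = 0.23875
Ratio = (L_lighter + 0.05) / (L_darker + 0.05)
Ratio = (0.37704 + 0.05) / (0.23875 + 0.05) = 0.42704 / 0.28875 ≈ 1.4789
Ratio ≈ 1.48:1


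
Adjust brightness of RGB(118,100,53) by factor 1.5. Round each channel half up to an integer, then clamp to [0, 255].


Multiply each channel by 1.5, round half up, clamp to [0, 255]
R: 118×1.5 = 177
G: 100×1.5 = 150
B: 53×1.5 = 79.5 → round → 80
= RGB(177, 150, 80)


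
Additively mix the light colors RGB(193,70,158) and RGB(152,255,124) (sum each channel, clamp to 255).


Additive: each channel = min(255, C₁+C₂)
R: 193+152 = 345 → 255
G: 70+255 = 325 → 255
B: 158+124 = 282 → 255
= RGB(255, 255, 255)


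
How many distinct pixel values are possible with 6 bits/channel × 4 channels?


Total bits = 6 bits/channel × 4 channels = 24 bits
Distinct pixel values = 2^24
= 16,777,216 pixel values


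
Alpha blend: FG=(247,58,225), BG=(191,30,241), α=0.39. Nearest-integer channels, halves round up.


C = α×F + (1-α)×B, with 1-α = 0.61
R: 0.39×247 + 0.61×191 = 96.33 + 116.51 = 212.84 → 213
G: 0.39×58 + 0.61×30 = 22.62 + 18.30 = 40.92 → 41
B: 0.39×225 + 0.61×241 = 87.75 + 147.01 = 234.76 → 235
= RGB(213, 41, 235)


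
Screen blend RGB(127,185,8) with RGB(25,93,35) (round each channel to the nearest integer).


Screen: C = 255 - (255-A)×(255-B)/255, rounded to nearest integer
R: 255 - (255-127)×(255-25)/255 = 255 - 29440/255 ≈ 255 - 115.451 = 139.549 → 140
G: 255 - (255-185)×(255-93)/255 = 255 - 11340/255 ≈ 255 - 44.471 = 210.529 → 211
B: 255 - (255-8)×(255-35)/255 = 255 - 54340/255 ≈ 255 - 213.098 = 41.902 → 42
= RGB(140, 211, 42)


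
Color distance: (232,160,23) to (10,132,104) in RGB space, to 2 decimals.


d = √[(R₁-R₂)² + (G₁-G₂)² + (B₁-B₂)²]
d = √[(232-10)² + (160-132)² + (23-104)²]
d = √[49284 + 784 + 6561]
d = √56629
d ≈ 237.97


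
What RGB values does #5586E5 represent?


55 → 85 (R)
86 → 134 (G)
E5 → 229 (B)
= RGB(85, 134, 229)


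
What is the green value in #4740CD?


Color: #4740CD
R = 47 = 71
G = 40 = 64
B = CD = 205
Green = 64


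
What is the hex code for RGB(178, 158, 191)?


R = 178 → B2 (hex)
G = 158 → 9E (hex)
B = 191 → BF (hex)
Hex = #B29EBF


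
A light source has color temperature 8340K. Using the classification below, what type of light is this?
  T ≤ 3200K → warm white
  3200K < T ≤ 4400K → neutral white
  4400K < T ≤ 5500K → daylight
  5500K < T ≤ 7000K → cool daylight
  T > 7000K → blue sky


Temperature: 8340K
8340K > 7000K → blue sky
Classification: blue sky


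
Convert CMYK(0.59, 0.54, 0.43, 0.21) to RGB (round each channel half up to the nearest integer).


R = 255 × (1-C) × (1-K) = 255 × 0.41 × 0.79 = 82.5945 → 83
G = 255 × (1-M) × (1-K) = 255 × 0.46 × 0.79 = 92.667 → 93
B = 255 × (1-Y) × (1-K) = 255 × 0.57 × 0.79 = 114.8265 → 115
= RGB(83, 93, 115)


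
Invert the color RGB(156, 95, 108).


Invert: (255-R, 255-G, 255-B)
R: 255-156 = 99
G: 255-95 = 160
B: 255-108 = 147
= RGB(99, 160, 147)


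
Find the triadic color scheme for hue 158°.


Triadic: equally spaced at 120° intervals
H1 = 158°
H2 = (158 + 120) mod 360 = 278°
H3 = (158 + 240) mod 360 = 38°
Triadic = 158°, 278°, 38°
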